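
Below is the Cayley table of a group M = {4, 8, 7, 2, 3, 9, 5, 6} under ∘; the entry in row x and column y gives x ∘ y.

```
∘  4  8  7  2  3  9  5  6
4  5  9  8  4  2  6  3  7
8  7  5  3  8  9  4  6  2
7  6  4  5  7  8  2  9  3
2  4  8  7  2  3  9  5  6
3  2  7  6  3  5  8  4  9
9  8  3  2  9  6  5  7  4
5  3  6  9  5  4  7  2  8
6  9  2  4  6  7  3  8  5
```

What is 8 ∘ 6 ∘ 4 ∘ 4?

5

8 ∘ 6 = 2
2 ∘ 4 = 4
4 ∘ 4 = 5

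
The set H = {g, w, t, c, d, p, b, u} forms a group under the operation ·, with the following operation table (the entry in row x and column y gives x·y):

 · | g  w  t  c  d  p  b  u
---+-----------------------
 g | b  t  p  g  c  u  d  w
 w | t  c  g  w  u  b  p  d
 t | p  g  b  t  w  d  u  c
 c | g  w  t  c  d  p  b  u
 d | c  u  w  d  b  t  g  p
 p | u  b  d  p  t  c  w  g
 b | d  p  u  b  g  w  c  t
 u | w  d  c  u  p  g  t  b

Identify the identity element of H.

c

The identity e satisfies e·x = x for all x, so its row in the table reproduces the column headers.
Row c reads: g, w, t, c, d, p, b, u — exactly the header order. So c is the identity.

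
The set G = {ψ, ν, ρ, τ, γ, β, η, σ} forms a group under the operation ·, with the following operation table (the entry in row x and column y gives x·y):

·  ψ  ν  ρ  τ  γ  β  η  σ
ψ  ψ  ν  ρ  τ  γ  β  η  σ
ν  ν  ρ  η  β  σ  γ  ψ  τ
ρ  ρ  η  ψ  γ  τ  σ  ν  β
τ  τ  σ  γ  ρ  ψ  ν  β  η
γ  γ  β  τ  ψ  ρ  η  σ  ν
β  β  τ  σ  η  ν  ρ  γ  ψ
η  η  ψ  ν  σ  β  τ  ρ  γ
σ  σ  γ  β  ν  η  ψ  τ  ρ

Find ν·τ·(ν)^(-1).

γ

The identity is ψ. In row ν, the entry ψ sits in column η, so ν^(-1) = η.
ν·τ = β
β·η = γ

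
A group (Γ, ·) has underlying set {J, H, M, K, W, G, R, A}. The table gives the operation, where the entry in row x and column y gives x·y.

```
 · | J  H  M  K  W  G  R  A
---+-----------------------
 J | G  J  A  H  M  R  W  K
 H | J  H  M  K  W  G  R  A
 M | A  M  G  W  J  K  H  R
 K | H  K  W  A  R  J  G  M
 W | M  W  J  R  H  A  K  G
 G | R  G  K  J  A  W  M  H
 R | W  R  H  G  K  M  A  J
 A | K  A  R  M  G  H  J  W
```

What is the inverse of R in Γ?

M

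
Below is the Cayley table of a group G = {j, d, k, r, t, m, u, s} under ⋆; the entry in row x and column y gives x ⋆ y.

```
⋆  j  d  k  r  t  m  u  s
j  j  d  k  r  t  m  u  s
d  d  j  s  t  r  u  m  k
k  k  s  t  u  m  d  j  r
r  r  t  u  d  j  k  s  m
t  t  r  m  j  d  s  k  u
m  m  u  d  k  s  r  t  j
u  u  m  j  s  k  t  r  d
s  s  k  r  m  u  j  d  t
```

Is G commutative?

Yes

Check whether the table is symmetric across its main diagonal.
Every entry (row x, col y) equals the entry (row y, col x), so G is abelian.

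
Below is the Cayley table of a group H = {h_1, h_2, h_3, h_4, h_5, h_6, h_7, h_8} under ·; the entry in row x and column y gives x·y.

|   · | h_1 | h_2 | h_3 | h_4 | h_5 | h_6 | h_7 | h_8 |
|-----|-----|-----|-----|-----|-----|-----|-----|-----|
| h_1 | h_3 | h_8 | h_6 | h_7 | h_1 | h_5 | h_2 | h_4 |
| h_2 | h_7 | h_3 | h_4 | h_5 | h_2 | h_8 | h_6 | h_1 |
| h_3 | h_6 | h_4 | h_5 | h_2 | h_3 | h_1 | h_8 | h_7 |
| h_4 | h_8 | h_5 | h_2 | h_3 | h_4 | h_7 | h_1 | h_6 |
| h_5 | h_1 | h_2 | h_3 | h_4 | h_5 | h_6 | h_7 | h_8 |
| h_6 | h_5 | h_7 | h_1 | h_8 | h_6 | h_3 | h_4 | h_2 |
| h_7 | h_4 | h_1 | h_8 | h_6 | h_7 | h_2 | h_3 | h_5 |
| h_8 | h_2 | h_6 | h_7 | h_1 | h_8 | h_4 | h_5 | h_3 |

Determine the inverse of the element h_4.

h_2

First locate the identity: row h_5 matches the header, so h_5 is the identity.
Scan row h_4 for h_5: h_4·h_2 = h_5. Hence h_4^(-1) = h_2.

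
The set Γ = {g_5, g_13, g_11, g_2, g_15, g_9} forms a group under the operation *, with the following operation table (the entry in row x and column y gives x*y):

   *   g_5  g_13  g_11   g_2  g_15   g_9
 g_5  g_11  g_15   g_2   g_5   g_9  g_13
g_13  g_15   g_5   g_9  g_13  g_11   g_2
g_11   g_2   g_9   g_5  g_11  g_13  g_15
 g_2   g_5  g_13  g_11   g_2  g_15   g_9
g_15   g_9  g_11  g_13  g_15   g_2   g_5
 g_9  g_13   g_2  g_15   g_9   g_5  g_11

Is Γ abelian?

Check whether the table is symmetric across its main diagonal.
Every entry (row x, col y) equals the entry (row y, col x), so Γ is abelian.
(In fact Γ ≅ the cyclic group Z_6.)

Yes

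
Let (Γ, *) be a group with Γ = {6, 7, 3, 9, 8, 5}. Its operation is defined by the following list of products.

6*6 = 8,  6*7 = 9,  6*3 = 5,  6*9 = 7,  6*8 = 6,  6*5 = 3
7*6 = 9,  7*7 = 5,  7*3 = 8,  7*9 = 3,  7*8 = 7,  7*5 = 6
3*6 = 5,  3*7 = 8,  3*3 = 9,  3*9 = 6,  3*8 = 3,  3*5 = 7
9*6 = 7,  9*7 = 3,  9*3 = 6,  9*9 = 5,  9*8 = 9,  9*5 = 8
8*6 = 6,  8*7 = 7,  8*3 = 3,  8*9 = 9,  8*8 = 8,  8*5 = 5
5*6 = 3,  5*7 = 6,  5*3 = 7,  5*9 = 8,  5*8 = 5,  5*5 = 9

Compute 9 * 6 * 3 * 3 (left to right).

9 * 6 = 7
7 * 3 = 8
8 * 3 = 3

3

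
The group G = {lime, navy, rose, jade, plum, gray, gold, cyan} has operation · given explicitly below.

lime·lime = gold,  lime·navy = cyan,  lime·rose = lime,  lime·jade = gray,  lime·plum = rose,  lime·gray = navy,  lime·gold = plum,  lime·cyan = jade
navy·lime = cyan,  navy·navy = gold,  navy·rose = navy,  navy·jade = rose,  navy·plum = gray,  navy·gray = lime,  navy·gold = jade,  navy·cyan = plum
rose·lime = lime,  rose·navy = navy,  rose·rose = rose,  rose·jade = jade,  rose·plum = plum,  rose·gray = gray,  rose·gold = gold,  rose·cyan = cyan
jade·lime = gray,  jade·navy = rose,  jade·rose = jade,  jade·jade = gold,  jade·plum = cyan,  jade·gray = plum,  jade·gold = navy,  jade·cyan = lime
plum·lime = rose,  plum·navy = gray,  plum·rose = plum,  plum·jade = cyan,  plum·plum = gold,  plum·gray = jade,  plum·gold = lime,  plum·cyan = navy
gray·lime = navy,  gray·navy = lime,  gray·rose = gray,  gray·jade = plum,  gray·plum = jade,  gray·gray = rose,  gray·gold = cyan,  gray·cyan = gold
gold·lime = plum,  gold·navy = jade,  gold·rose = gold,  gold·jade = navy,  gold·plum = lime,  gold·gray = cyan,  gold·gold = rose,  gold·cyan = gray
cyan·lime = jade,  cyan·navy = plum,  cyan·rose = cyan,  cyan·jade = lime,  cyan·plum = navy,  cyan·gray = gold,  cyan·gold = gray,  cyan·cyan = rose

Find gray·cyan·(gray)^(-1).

cyan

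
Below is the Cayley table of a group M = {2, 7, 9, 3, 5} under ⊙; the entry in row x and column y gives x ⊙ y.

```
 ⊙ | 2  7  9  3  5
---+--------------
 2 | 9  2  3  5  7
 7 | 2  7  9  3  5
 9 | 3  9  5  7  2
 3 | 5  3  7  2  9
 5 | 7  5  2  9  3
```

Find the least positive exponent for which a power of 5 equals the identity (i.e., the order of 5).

5

The identity element is 7 (its row matches the header).
5^1 = 5
5^2 = 5 ⊙ 5 = 3
5^3 = 3 ⊙ 5 = 9
5^4 = 9 ⊙ 5 = 2
5^5 = 2 ⊙ 5 = 7
The first power of 5 equal to the identity is 5^5, so ord(5) = 5.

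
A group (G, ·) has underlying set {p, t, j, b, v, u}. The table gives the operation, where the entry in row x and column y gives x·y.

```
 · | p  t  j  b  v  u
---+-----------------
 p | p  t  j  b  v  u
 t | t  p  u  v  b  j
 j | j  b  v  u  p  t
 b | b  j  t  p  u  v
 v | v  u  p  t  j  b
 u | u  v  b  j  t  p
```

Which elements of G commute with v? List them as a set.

{j, p, v}

Compare row v with column v entry by entry.
j·v = p = v·j, so j commutes with v.
b·v = u but v·b = t, so b does not.
Collecting the elements that commute with v: C(v) = {j, p, v}.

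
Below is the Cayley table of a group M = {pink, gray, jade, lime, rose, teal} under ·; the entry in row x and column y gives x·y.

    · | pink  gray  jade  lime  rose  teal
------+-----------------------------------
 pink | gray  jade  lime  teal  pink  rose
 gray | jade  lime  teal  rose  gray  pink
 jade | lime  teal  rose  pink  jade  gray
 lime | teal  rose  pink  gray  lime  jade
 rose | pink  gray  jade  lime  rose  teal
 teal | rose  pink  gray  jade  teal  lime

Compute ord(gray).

3

The identity element is rose (its row matches the header).
gray^1 = gray
gray^2 = gray·gray = lime
gray^3 = lime·gray = rose
The first power of gray equal to the identity is gray^3, so ord(gray) = 3.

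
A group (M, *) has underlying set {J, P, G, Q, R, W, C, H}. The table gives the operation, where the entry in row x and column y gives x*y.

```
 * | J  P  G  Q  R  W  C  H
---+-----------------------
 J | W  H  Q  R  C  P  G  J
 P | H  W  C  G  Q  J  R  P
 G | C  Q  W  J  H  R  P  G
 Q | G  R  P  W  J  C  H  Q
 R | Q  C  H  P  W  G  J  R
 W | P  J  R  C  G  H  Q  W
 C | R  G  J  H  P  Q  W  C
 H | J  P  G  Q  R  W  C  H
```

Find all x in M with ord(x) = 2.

Identity is H. Compute the order of each non-identity element by repeated multiplication:
  J: J → W → P → H  (order 4)
  P: P → W → J → H  (order 4)
  G: G → W → R → H  (order 4)
  Q: Q → W → C → H  (order 4)
  R: R → W → G → H  (order 4)
  W: W → H  (order 2)
  C: C → W → Q → H  (order 4)
Elements of order 2: {W}.

{W}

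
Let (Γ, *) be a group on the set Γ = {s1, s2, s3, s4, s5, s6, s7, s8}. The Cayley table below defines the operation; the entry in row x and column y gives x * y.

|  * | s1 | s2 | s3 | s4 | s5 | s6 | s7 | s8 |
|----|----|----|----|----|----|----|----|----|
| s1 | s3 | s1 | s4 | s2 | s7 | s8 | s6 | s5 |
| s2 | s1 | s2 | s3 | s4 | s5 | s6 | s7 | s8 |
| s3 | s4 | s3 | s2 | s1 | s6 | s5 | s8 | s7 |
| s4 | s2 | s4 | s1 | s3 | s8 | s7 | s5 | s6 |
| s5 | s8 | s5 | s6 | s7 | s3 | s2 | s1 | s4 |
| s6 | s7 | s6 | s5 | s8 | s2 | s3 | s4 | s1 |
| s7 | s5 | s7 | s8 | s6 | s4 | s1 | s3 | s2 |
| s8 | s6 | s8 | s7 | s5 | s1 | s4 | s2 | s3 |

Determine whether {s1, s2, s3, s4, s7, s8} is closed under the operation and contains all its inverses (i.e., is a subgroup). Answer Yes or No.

No

s8 * s4 = s5, which is not in {s1, s2, s3, s4, s7, s8}.
The subset is not closed under *, so it is not a subgroup.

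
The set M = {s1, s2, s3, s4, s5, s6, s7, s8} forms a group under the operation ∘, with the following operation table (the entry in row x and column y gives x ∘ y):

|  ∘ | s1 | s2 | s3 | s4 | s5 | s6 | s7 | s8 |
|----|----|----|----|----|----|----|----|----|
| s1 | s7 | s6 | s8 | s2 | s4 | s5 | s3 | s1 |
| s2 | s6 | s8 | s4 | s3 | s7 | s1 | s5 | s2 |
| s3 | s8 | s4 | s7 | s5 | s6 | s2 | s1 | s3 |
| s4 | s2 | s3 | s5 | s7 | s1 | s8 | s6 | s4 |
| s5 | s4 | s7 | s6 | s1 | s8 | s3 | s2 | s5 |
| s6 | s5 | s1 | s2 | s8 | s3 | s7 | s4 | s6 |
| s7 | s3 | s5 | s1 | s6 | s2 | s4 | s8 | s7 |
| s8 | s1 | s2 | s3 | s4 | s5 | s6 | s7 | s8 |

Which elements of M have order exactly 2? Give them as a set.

Identity is s8. Compute the order of each non-identity element by repeated multiplication:
  s1: s1 → s7 → s3 → s8  (order 4)
  s2: s2 → s8  (order 2)
  s3: s3 → s7 → s1 → s8  (order 4)
  s4: s4 → s7 → s6 → s8  (order 4)
  s5: s5 → s8  (order 2)
  s6: s6 → s7 → s4 → s8  (order 4)
  s7: s7 → s8  (order 2)
Elements of order 2: {s2, s5, s7}.

{s2, s5, s7}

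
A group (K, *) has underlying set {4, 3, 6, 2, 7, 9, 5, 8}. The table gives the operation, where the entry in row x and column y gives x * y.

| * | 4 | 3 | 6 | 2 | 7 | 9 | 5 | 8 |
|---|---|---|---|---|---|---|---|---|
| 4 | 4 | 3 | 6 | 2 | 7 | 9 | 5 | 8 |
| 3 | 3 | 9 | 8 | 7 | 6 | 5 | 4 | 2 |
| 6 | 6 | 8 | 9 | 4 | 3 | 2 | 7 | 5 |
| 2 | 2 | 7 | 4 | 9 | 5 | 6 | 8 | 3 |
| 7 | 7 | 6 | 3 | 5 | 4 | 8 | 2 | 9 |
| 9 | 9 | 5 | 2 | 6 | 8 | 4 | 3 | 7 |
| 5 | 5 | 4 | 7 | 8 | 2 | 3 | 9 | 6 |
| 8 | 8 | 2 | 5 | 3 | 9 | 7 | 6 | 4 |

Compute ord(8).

2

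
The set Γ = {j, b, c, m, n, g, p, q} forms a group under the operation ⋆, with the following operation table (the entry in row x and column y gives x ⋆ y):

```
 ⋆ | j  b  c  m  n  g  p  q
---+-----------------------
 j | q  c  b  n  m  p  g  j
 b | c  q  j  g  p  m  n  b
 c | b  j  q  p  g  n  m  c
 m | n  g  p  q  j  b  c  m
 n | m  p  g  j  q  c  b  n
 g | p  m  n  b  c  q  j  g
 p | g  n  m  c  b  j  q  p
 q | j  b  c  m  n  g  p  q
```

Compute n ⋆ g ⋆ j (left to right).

n ⋆ g = c
c ⋆ j = b

b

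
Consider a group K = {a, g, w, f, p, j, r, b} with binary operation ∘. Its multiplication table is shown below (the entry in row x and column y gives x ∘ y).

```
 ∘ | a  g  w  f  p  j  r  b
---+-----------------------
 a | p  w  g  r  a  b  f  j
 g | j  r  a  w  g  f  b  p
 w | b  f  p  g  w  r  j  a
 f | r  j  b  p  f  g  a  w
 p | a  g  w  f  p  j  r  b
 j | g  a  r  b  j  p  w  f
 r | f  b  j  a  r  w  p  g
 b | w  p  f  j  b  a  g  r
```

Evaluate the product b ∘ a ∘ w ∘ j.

j

b ∘ a = w
w ∘ w = p
p ∘ j = j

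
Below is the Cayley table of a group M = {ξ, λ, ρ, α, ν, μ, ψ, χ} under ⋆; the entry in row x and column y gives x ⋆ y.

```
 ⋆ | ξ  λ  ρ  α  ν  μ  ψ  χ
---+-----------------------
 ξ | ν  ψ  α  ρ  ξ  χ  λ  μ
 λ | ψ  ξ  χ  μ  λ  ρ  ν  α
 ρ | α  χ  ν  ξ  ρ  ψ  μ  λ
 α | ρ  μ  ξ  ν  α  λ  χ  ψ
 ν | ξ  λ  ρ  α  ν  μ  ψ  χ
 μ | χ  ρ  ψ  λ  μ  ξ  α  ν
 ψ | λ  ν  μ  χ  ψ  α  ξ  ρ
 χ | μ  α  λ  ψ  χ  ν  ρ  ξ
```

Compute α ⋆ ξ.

Read row α, column ξ: α ⋆ ξ = ρ.
(Structurally, M here is isomorphic to Z_2 x Z_4.)

ρ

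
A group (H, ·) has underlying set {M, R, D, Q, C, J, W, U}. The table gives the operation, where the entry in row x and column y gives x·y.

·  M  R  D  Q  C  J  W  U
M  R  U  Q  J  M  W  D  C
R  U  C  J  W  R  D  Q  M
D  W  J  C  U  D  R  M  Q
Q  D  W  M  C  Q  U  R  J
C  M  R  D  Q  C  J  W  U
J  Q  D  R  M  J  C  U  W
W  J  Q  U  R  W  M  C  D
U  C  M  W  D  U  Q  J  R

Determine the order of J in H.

The identity element is C (its row matches the header).
J^1 = J
J^2 = J·J = C
The first power of J equal to the identity is J^2, so ord(J) = 2.

2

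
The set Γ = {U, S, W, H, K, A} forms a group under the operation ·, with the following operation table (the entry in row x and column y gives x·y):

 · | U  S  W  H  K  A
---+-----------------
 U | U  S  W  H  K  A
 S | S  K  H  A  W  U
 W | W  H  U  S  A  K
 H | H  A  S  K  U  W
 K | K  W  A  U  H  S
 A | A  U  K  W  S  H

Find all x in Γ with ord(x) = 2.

Identity is U. Compute the order of each non-identity element by repeated multiplication:
  S: S → K → W → H → A → U  (order 6)
  W: W → U  (order 2)
  H: H → K → U  (order 3)
  K: K → H → U  (order 3)
  A: A → H → W → K → S → U  (order 6)
Elements of order 2: {W}.

{W}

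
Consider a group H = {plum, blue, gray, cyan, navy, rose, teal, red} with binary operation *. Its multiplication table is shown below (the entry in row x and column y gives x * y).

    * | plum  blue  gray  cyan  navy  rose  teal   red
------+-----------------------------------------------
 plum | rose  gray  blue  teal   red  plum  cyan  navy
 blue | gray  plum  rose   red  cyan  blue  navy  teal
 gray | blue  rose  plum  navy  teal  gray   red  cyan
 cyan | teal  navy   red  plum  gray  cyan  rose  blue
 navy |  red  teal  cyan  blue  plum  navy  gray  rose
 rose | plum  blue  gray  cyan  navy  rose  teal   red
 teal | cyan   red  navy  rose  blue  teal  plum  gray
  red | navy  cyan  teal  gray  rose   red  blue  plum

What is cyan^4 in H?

rose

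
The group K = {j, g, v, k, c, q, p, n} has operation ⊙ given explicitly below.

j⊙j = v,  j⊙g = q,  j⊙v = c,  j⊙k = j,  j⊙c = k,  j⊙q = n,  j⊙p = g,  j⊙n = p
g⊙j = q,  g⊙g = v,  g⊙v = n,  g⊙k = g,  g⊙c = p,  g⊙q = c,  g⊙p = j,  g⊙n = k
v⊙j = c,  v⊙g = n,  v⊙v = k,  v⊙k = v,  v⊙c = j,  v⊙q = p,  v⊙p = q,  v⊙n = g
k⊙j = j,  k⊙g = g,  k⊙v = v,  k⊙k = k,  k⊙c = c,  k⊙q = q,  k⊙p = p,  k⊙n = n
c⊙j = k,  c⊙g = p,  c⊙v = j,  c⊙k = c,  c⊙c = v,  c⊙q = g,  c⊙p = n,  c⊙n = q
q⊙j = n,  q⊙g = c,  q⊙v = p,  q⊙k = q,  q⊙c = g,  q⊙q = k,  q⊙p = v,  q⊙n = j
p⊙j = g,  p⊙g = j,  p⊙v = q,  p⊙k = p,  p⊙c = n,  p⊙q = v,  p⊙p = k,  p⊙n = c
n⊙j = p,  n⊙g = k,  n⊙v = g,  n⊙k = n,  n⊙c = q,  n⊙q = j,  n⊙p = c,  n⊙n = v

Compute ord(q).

The identity element is k (its row matches the header).
q^1 = q
q^2 = q ⊙ q = k
The first power of q equal to the identity is q^2, so ord(q) = 2.
(Structurally, K here is isomorphic to Z_2 x Z_4.)

2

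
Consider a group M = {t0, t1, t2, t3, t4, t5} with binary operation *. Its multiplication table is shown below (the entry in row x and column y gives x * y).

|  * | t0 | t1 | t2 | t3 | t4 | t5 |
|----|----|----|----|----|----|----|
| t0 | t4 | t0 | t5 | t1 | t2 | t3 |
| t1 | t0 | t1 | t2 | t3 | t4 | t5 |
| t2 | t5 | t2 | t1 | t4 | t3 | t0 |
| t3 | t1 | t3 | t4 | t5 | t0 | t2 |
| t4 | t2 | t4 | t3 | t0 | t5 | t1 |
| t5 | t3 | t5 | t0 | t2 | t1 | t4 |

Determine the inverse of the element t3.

First locate the identity: row t1 matches the header, so t1 is the identity.
Scan row t3 for t1: t3 * t0 = t1. Hence t3^(-1) = t0.
(Structurally, M here is isomorphic to the cyclic group Z_6.)

t0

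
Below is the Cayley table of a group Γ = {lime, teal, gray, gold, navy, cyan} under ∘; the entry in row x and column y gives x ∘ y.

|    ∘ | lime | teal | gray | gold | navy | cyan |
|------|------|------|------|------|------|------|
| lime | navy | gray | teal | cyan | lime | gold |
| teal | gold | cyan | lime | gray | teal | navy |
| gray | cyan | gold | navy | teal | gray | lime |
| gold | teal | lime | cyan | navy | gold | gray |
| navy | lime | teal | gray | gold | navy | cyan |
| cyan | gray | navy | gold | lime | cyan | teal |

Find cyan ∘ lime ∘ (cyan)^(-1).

The identity is navy. In row cyan, the entry navy sits in column teal, so cyan^(-1) = teal.
cyan ∘ lime = gray
gray ∘ teal = gold

gold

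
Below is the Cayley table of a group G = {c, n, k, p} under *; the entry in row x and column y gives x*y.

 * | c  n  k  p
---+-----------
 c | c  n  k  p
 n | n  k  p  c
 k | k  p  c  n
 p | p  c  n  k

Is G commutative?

Yes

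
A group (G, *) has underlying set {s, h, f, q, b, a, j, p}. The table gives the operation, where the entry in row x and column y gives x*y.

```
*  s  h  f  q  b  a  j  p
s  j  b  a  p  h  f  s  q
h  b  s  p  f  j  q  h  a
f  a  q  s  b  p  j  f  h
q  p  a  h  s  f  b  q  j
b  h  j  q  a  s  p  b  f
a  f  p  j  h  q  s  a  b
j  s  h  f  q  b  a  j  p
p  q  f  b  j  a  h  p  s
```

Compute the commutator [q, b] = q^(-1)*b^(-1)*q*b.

s

Identity is j; from the table q^(-1) = p and b^(-1) = h.
p*h = f
f*q = b
b*b = s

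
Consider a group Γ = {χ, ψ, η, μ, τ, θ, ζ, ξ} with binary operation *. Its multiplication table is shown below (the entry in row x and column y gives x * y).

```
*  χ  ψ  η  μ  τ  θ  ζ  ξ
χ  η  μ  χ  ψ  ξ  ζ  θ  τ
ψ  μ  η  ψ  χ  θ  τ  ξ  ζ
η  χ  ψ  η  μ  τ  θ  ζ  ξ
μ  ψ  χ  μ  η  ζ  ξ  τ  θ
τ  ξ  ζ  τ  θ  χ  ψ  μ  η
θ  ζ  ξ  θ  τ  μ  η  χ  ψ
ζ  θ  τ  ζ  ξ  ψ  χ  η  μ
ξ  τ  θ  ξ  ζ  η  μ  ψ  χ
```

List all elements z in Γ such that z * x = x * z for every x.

{η, χ}

An element z is central iff its row equals its column in the table.
For θ: θ * ξ = ψ ≠ μ = ξ * θ, so θ ∉ Z.
Checking each element this way leaves Z(Γ) = {η, χ}.
(Structurally, Γ here is isomorphic to the dihedral group D_4.)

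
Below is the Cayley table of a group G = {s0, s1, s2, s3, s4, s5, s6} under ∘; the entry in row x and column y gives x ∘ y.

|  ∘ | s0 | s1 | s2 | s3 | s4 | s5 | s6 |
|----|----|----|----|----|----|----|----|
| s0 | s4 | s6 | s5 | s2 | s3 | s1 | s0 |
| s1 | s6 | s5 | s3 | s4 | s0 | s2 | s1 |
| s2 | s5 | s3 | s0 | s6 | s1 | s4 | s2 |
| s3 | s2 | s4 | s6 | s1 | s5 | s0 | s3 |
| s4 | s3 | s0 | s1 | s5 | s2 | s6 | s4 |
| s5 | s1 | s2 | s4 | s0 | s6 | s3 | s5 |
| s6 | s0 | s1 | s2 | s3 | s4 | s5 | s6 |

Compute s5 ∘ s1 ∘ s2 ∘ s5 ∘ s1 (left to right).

s5 ∘ s1 = s2
s2 ∘ s2 = s0
s0 ∘ s5 = s1
s1 ∘ s1 = s5
(Structurally, G here is isomorphic to the cyclic group Z_7.)

s5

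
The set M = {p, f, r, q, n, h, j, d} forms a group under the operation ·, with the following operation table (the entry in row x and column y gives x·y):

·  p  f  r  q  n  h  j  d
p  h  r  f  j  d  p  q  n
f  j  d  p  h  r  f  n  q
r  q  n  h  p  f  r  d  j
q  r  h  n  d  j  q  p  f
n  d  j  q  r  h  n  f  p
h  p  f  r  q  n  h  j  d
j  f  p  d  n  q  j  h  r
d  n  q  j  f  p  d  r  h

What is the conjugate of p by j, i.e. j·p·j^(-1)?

n

The identity is h. In row j, the entry h sits in column j, so j^(-1) = j.
j·p = f
f·j = n
(Structurally, M here is isomorphic to the dihedral group D_4.)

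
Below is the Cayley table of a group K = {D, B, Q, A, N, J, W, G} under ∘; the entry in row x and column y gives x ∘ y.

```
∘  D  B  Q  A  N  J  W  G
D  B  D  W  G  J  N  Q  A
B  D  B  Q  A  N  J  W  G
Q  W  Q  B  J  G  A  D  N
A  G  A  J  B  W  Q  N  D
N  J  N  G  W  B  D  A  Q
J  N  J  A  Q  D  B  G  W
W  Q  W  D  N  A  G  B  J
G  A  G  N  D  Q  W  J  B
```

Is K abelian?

Check whether the table is symmetric across its main diagonal.
Every entry (row x, col y) equals the entry (row y, col x), so K is abelian.

Yes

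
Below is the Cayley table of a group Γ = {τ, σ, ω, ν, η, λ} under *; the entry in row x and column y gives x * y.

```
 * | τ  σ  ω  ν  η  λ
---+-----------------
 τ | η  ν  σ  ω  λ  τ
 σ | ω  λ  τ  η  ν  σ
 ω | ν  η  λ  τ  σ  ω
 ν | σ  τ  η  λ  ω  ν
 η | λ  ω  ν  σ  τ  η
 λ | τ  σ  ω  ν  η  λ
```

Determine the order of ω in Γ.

The identity element is λ (its row matches the header).
ω^1 = ω
ω^2 = ω * ω = λ
The first power of ω equal to the identity is ω^2, so ord(ω) = 2.

2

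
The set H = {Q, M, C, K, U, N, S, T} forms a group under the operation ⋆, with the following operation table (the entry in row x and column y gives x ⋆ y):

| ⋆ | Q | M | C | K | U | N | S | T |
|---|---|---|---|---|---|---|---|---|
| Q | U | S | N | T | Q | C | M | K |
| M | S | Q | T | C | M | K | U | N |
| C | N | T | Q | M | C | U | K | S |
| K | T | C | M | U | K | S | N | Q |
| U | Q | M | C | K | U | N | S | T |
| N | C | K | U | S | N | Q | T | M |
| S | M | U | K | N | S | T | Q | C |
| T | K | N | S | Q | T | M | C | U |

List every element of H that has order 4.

{C, M, N, S}

Identity is U. Compute the order of each non-identity element by repeated multiplication:
  Q: Q → U  (order 2)
  M: M → Q → S → U  (order 4)
  C: C → Q → N → U  (order 4)
  K: K → U  (order 2)
  N: N → Q → C → U  (order 4)
  S: S → Q → M → U  (order 4)
  T: T → U  (order 2)
Elements of order 4: {C, M, N, S}.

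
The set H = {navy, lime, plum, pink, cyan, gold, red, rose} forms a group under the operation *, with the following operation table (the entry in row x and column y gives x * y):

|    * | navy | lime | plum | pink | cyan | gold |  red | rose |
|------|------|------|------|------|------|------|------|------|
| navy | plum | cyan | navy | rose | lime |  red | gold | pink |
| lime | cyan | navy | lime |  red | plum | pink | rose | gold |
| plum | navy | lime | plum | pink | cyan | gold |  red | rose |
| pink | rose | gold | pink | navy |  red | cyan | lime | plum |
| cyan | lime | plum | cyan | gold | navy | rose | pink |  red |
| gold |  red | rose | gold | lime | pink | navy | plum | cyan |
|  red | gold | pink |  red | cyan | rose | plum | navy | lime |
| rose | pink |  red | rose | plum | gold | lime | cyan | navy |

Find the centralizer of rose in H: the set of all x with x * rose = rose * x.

Compare row rose with column rose entry by entry.
navy * rose = pink = rose * navy, so navy commutes with rose.
red * rose = lime but rose * red = cyan, so red does not.
Collecting the elements that commute with rose: C(rose) = {navy, pink, plum, rose}.

{navy, pink, plum, rose}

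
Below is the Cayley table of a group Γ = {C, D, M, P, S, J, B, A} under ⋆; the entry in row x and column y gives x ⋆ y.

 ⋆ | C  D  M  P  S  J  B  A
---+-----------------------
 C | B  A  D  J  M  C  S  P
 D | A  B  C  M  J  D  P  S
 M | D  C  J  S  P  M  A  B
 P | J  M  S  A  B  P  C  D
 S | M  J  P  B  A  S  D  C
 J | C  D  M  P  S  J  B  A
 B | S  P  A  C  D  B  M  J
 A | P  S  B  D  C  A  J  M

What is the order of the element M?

The identity element is J (its row matches the header).
M^1 = M
M^2 = M ⋆ M = J
The first power of M equal to the identity is M^2, so ord(M) = 2.

2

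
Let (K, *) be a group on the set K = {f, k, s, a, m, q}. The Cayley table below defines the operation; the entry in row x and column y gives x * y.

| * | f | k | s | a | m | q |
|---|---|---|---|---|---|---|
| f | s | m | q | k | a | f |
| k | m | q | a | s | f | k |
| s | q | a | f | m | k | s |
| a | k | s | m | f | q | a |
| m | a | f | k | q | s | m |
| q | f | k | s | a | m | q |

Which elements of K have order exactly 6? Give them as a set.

Identity is q. Compute the order of each non-identity element by repeated multiplication:
  f: f → s → q  (order 3)
  k: k → q  (order 2)
  s: s → f → q  (order 3)
  a: a → f → k → s → m → q  (order 6)
  m: m → s → k → f → a → q  (order 6)
Elements of order 6: {a, m}.

{a, m}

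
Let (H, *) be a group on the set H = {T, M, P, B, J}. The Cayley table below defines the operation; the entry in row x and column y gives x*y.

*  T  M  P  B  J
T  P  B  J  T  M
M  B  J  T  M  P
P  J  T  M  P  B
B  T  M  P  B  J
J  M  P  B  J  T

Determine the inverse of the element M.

First locate the identity: row B matches the header, so B is the identity.
Scan row M for B: M*T = B. Hence M^(-1) = T.

T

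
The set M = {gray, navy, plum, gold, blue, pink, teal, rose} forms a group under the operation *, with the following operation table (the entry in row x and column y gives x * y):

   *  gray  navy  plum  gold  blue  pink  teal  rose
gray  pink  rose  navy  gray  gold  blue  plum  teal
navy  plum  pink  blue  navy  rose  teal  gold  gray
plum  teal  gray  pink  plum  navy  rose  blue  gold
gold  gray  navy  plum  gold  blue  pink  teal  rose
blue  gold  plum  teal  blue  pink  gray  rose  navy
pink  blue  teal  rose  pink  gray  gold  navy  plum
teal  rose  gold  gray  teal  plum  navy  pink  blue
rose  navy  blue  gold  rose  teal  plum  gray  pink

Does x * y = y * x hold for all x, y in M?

No

gray * navy = rose but navy * gray = plum.
Since gray and navy do not commute, M is not abelian.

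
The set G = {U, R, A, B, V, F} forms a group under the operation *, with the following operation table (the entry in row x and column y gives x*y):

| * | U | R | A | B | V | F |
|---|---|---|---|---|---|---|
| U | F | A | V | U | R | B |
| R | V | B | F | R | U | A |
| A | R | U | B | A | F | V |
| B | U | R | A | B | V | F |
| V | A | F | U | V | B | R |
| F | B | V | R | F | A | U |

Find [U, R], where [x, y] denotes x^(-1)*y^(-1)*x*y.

U

Identity is B; from the table U^(-1) = F and R^(-1) = R.
F*R = V
V*U = A
A*R = U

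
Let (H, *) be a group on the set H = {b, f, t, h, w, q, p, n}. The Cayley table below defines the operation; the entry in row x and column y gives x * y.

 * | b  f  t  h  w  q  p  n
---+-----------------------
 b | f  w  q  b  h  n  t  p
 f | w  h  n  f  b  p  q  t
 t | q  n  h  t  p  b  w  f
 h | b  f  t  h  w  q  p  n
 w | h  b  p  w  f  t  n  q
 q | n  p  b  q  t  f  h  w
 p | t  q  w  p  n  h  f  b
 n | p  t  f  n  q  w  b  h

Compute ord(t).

2

The identity element is h (its row matches the header).
t^1 = t
t^2 = t * t = h
The first power of t equal to the identity is t^2, so ord(t) = 2.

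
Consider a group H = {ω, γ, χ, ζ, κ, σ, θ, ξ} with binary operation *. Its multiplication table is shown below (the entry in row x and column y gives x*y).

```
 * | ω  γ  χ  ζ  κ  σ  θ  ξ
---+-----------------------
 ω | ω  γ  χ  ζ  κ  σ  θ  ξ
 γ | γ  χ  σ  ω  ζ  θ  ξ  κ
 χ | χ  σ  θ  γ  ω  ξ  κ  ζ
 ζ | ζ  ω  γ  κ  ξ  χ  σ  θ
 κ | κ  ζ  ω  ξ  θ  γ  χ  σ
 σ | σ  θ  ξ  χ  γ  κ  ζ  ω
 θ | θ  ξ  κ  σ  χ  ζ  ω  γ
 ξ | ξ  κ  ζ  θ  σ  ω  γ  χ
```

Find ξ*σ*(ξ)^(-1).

The identity is ω. In row ξ, the entry ω sits in column σ, so ξ^(-1) = σ.
ξ*σ = ω
ω*σ = σ
(Structurally, H here is isomorphic to the cyclic group Z_8.)

σ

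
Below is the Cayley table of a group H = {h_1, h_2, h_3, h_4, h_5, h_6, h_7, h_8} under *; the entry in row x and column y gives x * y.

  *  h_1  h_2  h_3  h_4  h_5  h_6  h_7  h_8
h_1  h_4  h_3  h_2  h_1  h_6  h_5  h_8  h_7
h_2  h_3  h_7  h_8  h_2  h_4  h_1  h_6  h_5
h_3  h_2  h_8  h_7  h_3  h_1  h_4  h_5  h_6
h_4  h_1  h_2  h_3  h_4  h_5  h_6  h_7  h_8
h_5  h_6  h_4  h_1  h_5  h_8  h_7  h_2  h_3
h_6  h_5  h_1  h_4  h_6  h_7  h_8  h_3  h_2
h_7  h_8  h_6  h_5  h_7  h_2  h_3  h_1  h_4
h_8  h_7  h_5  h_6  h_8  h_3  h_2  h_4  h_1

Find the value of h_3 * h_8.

Read row h_3, column h_8: h_3 * h_8 = h_6.

h_6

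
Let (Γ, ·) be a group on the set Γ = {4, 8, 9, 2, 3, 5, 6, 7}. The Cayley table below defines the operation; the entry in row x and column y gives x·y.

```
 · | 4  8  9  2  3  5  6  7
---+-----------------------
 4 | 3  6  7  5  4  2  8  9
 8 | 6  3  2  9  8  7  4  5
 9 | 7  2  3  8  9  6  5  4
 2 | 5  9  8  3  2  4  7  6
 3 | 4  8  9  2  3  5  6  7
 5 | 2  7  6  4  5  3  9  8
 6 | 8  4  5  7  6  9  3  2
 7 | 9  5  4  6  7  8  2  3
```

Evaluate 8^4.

8^1 = 8
8^2 = 8·8 = 3
8^3 = 3·8 = 8
8^4 = 8·8 = 3

3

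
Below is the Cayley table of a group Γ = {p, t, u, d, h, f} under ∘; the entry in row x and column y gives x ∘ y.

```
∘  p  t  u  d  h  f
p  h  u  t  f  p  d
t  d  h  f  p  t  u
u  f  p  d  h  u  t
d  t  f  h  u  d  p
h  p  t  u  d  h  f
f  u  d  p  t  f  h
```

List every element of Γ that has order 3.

{d, u}

Identity is h. Compute the order of each non-identity element by repeated multiplication:
  p: p → h  (order 2)
  t: t → h  (order 2)
  u: u → d → h  (order 3)
  d: d → u → h  (order 3)
  f: f → h  (order 2)
Elements of order 3: {d, u}.
(Structurally, Γ here is isomorphic to the symmetric group S_3.)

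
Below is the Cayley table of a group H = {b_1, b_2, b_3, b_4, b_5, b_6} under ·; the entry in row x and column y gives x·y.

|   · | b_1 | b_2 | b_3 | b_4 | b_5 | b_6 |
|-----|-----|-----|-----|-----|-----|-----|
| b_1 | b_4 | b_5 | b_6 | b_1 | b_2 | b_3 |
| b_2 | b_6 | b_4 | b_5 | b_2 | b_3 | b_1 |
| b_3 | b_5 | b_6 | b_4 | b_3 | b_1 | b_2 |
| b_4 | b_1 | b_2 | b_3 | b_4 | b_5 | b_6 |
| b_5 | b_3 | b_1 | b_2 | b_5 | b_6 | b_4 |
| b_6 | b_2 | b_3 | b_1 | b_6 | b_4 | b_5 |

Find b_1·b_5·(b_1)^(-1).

The identity is b_4. In row b_1, the entry b_4 sits in column b_1, so b_1^(-1) = b_1.
b_1·b_5 = b_2
b_2·b_1 = b_6

b_6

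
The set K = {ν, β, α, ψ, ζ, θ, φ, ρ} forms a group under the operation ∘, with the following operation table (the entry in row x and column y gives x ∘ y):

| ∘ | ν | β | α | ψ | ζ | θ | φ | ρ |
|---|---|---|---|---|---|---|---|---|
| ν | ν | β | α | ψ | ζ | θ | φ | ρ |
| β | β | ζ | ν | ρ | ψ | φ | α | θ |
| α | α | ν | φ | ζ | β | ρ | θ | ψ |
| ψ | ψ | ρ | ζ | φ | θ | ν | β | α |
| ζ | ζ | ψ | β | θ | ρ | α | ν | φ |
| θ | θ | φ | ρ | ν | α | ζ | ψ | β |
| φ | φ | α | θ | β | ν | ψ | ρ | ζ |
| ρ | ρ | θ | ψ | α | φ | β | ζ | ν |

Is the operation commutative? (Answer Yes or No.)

Yes

Check whether the table is symmetric across its main diagonal.
Every entry (row x, col y) equals the entry (row y, col x), so K is abelian.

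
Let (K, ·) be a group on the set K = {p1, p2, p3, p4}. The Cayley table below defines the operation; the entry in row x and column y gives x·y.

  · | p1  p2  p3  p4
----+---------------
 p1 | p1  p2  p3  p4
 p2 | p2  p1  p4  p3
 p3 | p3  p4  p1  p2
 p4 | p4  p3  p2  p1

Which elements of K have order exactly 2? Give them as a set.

Identity is p1. Compute the order of each non-identity element by repeated multiplication:
  p2: p2 → p1  (order 2)
  p3: p3 → p1  (order 2)
  p4: p4 → p1  (order 2)
Elements of order 2: {p2, p3, p4}.

{p2, p3, p4}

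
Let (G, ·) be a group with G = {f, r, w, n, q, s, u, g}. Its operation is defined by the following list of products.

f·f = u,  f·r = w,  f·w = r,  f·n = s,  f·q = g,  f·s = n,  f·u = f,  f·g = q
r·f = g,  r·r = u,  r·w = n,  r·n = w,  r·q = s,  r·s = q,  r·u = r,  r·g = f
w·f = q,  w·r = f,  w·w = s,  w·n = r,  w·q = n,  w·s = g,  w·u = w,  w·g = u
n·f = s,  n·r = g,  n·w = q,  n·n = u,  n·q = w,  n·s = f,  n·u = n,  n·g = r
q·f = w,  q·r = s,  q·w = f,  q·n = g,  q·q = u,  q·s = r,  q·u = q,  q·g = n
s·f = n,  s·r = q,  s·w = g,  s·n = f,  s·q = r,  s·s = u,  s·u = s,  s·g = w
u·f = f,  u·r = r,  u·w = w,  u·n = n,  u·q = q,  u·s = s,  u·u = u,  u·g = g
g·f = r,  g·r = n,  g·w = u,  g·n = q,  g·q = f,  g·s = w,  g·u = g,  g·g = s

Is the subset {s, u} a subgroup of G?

{s, u} contains the identity u.
Checking products: every product of two elements of {s, u} (read from the table) lies in {s, u}, so the set is closed.
In a finite group, a nonempty closed subset is a subgroup. So {s, u} ≤ G.

Yes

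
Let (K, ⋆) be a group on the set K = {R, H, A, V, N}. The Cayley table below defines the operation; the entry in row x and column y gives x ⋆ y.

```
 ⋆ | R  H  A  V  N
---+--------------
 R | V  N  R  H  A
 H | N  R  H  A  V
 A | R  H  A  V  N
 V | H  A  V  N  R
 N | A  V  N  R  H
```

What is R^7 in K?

R^1 = R
R^2 = R ⋆ R = V
R^3 = V ⋆ R = H
R^4 = H ⋆ R = N
R^5 = N ⋆ R = A
R^6 = A ⋆ R = R
R^7 = R ⋆ R = V
(Structurally, K here is isomorphic to the cyclic group Z_5.)

V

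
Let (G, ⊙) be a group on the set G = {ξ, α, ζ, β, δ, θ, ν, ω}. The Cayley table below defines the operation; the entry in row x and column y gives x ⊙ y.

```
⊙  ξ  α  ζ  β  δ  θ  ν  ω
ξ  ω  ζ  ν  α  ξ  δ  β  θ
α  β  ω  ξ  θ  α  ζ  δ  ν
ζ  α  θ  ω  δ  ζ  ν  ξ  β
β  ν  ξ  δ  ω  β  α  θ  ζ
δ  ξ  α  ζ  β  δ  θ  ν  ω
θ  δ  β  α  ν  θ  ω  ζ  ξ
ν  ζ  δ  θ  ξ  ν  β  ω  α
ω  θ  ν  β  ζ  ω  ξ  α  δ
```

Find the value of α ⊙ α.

Read row α, column α: α ⊙ α = ω.
(Structurally, G here is isomorphic to the quaternion group Q_8.)

ω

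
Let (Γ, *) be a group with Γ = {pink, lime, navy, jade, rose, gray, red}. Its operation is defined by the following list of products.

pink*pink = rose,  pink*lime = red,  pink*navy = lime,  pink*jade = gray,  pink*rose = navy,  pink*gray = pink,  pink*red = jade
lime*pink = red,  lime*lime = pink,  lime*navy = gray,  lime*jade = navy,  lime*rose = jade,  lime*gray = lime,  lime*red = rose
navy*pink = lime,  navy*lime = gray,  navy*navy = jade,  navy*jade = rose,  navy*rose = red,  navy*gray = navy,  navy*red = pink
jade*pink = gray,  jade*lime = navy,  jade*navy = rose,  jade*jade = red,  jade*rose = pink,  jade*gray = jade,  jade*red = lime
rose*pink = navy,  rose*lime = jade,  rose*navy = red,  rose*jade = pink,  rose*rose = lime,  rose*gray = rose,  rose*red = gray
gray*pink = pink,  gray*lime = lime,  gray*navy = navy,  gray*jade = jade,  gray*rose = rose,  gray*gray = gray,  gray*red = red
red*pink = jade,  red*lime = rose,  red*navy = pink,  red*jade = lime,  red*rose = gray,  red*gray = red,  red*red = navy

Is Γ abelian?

Yes

Check whether the table is symmetric across its main diagonal.
Every entry (row x, col y) equals the entry (row y, col x), so Γ is abelian.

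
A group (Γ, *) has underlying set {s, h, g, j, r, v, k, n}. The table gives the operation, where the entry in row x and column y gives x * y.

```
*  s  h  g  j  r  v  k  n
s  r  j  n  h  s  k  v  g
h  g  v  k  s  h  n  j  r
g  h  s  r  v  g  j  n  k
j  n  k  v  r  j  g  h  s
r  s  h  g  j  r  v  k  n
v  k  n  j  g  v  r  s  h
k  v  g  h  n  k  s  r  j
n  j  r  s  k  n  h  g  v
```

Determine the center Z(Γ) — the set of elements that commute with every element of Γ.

{r, v}

An element z is central iff its row equals its column in the table.
For s: s * h = j ≠ g = h * s, so s ∉ Z.
Checking each element this way leaves Z(Γ) = {r, v}.
(Structurally, Γ here is isomorphic to the dihedral group D_4.)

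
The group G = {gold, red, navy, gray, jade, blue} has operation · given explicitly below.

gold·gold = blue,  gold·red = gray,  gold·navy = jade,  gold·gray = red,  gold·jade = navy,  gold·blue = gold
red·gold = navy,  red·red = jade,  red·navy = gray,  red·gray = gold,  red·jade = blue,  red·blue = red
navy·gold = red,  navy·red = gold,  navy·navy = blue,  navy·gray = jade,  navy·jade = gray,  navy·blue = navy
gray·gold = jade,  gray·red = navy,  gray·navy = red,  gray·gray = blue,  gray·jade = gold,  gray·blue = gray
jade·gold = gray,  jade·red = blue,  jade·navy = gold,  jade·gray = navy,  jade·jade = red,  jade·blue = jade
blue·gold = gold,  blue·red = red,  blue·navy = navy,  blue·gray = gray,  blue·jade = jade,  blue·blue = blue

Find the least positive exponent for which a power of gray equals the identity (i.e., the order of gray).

The identity element is blue (its row matches the header).
gray^1 = gray
gray^2 = gray·gray = blue
The first power of gray equal to the identity is gray^2, so ord(gray) = 2.

2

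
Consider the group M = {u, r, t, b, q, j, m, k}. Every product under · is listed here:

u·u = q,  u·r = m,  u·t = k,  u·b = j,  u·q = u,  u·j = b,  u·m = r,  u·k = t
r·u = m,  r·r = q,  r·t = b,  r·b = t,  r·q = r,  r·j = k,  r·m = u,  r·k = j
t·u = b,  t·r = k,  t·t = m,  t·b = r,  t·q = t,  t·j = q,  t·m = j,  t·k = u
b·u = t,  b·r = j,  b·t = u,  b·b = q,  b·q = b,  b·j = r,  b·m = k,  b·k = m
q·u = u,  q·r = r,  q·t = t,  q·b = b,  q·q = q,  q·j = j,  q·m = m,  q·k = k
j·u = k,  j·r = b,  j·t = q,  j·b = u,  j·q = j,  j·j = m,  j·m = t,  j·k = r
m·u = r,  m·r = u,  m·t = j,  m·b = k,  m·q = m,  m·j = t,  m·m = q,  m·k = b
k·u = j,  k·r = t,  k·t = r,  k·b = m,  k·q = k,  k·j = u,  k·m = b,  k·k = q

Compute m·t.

Read row m, column t: m·t = j.

j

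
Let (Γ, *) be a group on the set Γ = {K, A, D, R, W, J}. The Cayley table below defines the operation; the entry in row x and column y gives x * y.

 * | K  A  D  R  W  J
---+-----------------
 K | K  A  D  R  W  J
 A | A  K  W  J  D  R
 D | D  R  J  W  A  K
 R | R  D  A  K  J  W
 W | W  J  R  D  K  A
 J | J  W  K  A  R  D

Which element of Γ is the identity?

K

The identity e satisfies e * x = x for all x, so its row in the table reproduces the column headers.
Row K reads: K, A, D, R, W, J — exactly the header order. So K is the identity.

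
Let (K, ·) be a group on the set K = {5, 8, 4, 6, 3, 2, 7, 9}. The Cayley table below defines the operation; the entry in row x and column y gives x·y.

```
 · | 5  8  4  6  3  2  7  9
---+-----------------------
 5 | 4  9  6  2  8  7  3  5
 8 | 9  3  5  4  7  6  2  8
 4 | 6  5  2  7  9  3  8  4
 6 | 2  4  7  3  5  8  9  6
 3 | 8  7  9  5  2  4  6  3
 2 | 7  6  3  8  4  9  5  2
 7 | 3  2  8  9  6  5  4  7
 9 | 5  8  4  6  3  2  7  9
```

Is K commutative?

Yes

Check whether the table is symmetric across its main diagonal.
Every entry (row x, col y) equals the entry (row y, col x), so K is abelian.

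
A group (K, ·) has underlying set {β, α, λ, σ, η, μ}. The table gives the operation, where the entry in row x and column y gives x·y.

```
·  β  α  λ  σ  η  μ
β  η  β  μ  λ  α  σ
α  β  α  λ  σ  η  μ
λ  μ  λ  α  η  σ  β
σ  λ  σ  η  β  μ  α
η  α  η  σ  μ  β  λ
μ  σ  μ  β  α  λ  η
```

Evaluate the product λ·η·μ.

λ·η = σ
σ·μ = α

α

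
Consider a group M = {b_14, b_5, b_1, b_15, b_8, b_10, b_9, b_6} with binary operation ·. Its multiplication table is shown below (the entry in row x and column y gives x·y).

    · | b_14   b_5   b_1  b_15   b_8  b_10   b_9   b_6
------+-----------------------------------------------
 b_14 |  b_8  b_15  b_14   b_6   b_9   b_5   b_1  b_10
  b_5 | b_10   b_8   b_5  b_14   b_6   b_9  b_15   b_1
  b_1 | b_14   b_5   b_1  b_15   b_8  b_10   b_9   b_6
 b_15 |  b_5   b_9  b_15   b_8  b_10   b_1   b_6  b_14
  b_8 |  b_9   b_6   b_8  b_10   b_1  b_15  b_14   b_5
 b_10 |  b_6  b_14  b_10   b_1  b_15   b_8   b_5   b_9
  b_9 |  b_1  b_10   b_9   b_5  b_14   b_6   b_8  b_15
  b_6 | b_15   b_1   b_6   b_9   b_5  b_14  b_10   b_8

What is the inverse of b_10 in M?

First locate the identity: row b_1 matches the header, so b_1 is the identity.
Scan row b_10 for b_1: b_10·b_15 = b_1. Hence b_10^(-1) = b_15.

b_15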